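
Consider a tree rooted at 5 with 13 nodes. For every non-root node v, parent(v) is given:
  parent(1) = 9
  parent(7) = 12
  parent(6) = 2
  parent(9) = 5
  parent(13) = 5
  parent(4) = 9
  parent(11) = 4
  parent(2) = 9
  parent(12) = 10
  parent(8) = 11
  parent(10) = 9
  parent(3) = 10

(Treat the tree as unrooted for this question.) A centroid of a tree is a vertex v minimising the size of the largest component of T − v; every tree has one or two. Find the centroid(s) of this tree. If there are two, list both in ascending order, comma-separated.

9

Removing 9 splits the tree into components of sizes 4, 3, 2, 2, 1; the largest is 4 ≤ ⌊13/2⌋ = 6.
No neighbour of 9 does as well, so 9 is the unique centroid.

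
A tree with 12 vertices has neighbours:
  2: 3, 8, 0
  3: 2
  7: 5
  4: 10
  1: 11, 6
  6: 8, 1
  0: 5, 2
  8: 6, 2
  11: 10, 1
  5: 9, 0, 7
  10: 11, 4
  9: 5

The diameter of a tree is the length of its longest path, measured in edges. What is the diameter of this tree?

9

A longest path is 4–10–11–1–6–8–2–0–5–9, with 9 edges.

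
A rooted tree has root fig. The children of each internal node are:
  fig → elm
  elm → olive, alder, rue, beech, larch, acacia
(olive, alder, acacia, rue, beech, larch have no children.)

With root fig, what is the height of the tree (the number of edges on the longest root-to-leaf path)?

2

The longest root-to-leaf path is fig → elm → olive (2 edges).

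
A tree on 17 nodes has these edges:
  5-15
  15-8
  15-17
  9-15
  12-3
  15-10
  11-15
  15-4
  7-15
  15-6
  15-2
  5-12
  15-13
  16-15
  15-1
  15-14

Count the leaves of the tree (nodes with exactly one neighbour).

Exactly 14 nodes have a single neighbour: 1, 2, 3, 4, 6, 7, 8, 9, 10, 11, 13, 14, 16, 17.

14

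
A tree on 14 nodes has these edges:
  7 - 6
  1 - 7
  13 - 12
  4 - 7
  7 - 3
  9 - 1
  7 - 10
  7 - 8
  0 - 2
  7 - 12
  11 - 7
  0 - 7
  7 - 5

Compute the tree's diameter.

4

BFS from 13 reaches 2 last, at distance 4; BFS from 2 confirms no node is farther.
Path: 13 - 12 - 7 - 0 - 2.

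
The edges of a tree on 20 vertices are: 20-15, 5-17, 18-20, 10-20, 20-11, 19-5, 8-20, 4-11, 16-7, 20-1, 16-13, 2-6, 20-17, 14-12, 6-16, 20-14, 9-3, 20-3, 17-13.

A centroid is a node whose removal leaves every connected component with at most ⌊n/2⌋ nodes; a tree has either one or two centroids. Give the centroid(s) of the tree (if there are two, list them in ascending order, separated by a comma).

Delete 20: the remaining components have sizes 8, 2, 2, 2, 1, 1, 1, 1, 1. Max 8 ≤ 10, so 20 is a centroid.
Every other node leaves some component of size > 10, so the centroid is unique.

20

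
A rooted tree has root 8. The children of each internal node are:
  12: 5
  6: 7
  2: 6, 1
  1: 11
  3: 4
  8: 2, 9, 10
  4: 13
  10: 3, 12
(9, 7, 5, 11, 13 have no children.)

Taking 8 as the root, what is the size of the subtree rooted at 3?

Descendants of 3 (including itself): 3, 4, 13. That's 3.

3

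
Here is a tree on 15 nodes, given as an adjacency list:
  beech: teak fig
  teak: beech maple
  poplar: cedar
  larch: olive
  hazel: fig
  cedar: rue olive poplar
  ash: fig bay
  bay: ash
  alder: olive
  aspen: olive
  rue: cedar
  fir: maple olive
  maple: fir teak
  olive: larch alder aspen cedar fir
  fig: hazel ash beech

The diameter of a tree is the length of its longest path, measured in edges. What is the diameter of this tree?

9

Starting from bay, a farthest node is rue at distance 9.
One longest path: bay – ash – fig – beech – teak – maple – fir – olive – cedar – rue.
So the diameter is 9.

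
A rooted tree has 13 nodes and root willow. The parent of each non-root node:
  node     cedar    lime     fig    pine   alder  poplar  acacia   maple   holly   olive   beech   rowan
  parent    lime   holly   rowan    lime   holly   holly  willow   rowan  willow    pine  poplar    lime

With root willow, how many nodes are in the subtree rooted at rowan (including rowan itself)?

The subtree rooted at rowan contains: rowan, maple, fig — 3 nodes.

3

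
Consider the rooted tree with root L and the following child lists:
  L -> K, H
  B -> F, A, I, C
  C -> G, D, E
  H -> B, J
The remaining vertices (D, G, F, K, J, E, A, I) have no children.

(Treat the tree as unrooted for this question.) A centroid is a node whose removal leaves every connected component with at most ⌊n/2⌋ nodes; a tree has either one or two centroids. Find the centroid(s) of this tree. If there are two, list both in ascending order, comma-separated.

Delete B: the remaining components have sizes 4, 4, 1, 1, 1. Max 4 ≤ 6, so B is a centroid.
Every other node leaves some component of size > 6, so the centroid is unique.

B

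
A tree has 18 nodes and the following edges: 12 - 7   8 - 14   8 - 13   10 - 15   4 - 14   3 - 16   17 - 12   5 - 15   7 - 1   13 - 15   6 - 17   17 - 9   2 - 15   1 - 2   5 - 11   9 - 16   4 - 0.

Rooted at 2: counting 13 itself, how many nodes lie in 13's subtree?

13's subtree: {13, 8, 14, 4, 0}, size 5.

5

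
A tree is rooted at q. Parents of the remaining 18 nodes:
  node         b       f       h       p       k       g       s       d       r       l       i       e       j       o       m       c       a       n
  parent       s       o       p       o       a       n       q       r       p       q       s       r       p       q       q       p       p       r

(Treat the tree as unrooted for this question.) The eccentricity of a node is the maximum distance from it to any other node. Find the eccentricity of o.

Distances from o peak at 4, attained at g.
o–p–r–n–g

4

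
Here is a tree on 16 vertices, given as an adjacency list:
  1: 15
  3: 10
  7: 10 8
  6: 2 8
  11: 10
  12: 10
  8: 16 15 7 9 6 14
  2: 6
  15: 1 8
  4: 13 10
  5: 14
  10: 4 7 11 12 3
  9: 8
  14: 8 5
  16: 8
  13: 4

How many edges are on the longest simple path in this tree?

6

A longest path is 13–4–10–7–8–6–2, with 6 edges.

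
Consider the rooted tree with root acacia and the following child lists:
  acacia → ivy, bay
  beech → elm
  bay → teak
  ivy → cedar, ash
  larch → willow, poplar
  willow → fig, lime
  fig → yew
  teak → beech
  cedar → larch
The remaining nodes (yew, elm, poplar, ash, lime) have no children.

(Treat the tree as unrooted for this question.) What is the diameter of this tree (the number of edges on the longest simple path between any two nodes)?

A longest path is elm – beech – teak – bay – acacia – ivy – cedar – larch – willow – fig – yew, with 10 edges.

10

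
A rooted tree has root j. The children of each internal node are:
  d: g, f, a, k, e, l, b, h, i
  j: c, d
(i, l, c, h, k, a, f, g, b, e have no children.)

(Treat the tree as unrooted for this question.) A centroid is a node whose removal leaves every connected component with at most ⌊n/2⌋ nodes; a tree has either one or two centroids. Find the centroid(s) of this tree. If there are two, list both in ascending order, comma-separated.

If d is removed the pieces have sizes 2, 1, 1, 1, 1, 1, 1, 1, 1, 1, all ≤ ⌊12/2⌋ = 6.
No neighbour of d does as well, so d is the unique centroid.

d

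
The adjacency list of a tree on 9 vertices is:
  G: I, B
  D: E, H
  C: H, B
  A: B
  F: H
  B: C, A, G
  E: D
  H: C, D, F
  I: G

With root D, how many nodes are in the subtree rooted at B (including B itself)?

4

Descendants of B (including itself): B, G, A, I. That's 4.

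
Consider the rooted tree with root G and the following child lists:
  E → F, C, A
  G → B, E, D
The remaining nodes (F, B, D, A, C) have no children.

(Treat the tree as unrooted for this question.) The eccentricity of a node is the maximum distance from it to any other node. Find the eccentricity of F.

A farthest node from F is B (D also at distance 3).
The path F – E – G – B has 3 edges.

3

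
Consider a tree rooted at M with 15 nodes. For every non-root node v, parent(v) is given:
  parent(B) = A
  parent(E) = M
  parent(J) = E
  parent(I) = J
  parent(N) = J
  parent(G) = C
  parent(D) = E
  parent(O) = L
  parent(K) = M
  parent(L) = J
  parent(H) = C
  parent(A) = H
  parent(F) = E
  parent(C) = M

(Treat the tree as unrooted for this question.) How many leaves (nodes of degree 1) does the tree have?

8

Degree-1 nodes: B, D, F, G, I, K, N, O — 8 of them.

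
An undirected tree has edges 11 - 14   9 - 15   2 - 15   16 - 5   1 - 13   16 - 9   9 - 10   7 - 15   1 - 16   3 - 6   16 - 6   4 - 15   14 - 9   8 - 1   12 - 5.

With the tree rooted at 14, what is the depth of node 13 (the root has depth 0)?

4

14 – 9 – 16 – 1 – 13 — 4 edges.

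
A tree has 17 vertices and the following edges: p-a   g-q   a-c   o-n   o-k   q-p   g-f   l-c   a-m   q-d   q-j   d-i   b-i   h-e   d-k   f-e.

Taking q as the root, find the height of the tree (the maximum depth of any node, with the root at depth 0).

4

The longest root-to-leaf path is q-d-k-o-n (4 edges).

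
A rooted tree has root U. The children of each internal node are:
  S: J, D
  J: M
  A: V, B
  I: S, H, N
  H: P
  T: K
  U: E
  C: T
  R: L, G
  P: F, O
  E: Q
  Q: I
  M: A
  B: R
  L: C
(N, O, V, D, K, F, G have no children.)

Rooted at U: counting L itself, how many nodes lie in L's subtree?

4

Descendants of L (including itself): L, C, T, K. That's 4.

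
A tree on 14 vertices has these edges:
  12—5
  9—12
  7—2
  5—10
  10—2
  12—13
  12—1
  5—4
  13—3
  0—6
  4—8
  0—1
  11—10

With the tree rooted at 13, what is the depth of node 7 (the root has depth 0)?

Climbing from 7 to the root: 7–2–10–5–12–13. That's 5 steps.

5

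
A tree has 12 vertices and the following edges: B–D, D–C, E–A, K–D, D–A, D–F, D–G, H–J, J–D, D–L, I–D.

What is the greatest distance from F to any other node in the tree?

3

Distances from F peak at 3, attained at H (E also at distance 3).
F-D-J-H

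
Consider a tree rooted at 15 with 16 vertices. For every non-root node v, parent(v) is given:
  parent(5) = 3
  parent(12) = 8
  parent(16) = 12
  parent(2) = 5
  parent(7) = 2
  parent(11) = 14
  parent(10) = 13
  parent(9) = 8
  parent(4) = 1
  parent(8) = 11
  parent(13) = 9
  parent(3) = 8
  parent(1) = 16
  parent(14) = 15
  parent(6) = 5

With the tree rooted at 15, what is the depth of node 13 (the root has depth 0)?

5

Path from 15 to 13: 15 → 14 → 11 → 8 → 9 → 13, which has 5 edges.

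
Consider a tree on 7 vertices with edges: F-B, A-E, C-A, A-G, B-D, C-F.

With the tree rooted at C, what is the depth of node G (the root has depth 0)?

C – A – G — 2 edges.

2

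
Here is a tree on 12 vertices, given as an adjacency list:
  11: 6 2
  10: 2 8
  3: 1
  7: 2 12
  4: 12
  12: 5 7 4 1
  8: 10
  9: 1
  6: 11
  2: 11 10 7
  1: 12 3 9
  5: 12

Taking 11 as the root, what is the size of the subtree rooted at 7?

7

Descendants of 7 (including itself): 7, 12, 5, 4, 1, 3, 9. That's 7.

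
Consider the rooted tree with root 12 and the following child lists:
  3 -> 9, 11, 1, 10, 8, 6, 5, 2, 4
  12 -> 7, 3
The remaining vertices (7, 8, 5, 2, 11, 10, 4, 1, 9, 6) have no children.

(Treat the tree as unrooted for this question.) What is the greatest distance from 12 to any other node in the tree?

2

Distances from 12 peak at 2, attained at 10 (6, 2, 1, 5, 8, 11, 9, 4 also at distance 2).
12-3-10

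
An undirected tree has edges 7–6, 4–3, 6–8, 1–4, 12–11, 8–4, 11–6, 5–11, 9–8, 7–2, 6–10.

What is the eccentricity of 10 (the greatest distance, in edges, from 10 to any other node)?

4

A farthest node from 10 is 3 (1 also at distance 4).
The path 10–6–8–4–3 has 4 edges.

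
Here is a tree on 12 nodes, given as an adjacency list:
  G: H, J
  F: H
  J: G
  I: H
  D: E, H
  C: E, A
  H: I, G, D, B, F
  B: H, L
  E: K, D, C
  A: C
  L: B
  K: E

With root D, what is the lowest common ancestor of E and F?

Ancestors of E (toward the root): E, D.
Ancestors of F: F, H, D.
The deepest node appearing in both lists is D.

D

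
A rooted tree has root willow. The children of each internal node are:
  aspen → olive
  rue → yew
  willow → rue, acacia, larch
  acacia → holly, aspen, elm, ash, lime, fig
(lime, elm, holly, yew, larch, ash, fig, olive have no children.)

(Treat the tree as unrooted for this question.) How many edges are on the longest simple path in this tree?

5

BFS from yew reaches olive last, at distance 5; BFS from olive confirms no node is farther.
Path: yew – rue – willow – acacia – aspen – olive.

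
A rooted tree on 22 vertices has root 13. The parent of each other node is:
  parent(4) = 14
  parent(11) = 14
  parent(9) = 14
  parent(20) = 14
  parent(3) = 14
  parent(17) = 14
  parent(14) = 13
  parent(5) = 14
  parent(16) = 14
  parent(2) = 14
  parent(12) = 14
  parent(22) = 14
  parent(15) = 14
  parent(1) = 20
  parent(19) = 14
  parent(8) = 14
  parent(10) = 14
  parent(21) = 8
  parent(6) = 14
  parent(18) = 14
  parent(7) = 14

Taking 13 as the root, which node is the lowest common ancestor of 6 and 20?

Ancestors of 6 (toward the root): 6, 14, 13.
Ancestors of 20: 20, 14, 13.
The deepest node appearing in both lists is 14.

14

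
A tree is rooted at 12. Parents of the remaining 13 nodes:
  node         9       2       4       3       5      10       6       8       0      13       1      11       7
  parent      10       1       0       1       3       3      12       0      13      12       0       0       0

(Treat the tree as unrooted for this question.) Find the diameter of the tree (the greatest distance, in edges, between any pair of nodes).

7

BFS from 6 reaches 9 last, at distance 7; BFS from 9 confirms no node is farther.
Path: 6 – 12 – 13 – 0 – 1 – 3 – 10 – 9.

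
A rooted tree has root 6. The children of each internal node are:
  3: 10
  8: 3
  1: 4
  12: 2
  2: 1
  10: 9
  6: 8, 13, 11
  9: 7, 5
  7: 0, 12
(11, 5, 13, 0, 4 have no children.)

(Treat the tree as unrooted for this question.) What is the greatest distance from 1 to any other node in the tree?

9

The node farthest from 1 is 13 (11 also at distance 9), via 1 – 2 – 12 – 7 – 9 – 10 – 3 – 8 – 6 – 13 — 9 edges.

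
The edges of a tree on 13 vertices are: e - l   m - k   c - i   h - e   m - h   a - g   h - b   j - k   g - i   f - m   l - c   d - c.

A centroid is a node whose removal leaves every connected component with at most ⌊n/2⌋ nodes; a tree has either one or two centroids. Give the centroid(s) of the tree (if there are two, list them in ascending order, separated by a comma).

Removing e splits the tree into components of sizes 6, 6; the largest is 6 ≤ ⌊13/2⌋ = 6.
No neighbour of e does as well, so e is the unique centroid.

e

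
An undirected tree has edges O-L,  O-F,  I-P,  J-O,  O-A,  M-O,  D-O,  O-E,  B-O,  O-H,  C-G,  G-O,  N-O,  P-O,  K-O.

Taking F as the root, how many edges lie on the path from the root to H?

Path from F to H: F–O–H, which has 2 edges.

2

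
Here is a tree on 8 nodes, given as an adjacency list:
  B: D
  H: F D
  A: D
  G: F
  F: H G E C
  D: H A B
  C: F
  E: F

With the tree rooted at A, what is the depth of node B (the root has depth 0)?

2

A–D–B — 2 edges.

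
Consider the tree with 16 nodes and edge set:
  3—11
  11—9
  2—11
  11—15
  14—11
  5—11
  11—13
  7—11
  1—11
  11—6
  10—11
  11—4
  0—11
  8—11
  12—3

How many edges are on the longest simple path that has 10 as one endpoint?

A farthest node from 10 is 12.
The path 10–11–3–12 has 3 edges.

3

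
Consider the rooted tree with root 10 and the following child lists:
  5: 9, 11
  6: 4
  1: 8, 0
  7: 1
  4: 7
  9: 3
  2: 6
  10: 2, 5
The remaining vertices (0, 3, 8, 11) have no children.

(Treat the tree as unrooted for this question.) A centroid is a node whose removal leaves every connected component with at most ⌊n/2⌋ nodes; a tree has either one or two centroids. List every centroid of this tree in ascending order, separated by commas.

Delete 2: the remaining components have sizes 6, 5. Max 6 ≤ 6, so 2 is a centroid.
6 is adjacent to 2 and is also a centroid (the largest component after removing it is likewise 6).

2, 6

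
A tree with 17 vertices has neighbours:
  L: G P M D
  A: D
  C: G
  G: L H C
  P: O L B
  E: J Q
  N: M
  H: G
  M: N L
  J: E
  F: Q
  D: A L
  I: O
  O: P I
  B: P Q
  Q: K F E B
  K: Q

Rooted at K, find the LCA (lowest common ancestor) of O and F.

Q

O's ancestor chain is O, P, B, Q, K and F's is F, Q, K; they first meet at Q.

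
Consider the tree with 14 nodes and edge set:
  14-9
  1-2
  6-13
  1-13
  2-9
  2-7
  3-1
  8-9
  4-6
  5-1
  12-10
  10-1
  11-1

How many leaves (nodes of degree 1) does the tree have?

The leaves are 3, 4, 5, 7, 8, 11, 12, 14.
That is 8 leaves.

8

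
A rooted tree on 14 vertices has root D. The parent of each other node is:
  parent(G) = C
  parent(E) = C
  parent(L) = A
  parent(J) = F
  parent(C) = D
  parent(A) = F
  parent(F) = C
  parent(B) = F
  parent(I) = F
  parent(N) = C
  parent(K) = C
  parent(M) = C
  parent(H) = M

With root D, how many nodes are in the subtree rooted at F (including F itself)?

6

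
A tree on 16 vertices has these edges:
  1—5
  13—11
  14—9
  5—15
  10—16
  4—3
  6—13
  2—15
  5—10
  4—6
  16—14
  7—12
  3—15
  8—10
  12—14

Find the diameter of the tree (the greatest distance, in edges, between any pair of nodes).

BFS from 11 reaches 7 last, at distance 11; BFS from 7 confirms no node is farther.
Path: 11–13–6–4–3–15–5–10–16–14–12–7.

11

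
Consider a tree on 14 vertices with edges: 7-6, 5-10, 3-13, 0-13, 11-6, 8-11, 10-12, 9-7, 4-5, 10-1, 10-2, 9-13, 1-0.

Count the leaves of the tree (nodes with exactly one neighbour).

The leaves are 2, 3, 4, 8, 12.
That is 5 leaves.

5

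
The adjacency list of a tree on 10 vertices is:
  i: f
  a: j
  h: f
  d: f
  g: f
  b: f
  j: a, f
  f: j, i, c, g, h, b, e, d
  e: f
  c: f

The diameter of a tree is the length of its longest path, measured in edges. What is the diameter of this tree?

3

BFS from a reaches b last, at distance 3; BFS from b confirms no node is farther.
Path: a - j - f - b.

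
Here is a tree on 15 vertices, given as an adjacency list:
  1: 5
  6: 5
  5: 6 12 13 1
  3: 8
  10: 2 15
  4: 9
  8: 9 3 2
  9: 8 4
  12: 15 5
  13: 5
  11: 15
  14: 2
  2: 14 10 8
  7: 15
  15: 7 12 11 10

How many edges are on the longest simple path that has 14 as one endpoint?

6

Distances from 14 peak at 6, attained at 6 (1, 13 also at distance 6).
14–2–10–15–12–5–6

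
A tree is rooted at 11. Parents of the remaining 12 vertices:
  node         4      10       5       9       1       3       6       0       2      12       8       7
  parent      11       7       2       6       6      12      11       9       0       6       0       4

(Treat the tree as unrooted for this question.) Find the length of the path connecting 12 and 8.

4

Walking from 12: 12 – 6 – 9 – 0 – 8. Length 4.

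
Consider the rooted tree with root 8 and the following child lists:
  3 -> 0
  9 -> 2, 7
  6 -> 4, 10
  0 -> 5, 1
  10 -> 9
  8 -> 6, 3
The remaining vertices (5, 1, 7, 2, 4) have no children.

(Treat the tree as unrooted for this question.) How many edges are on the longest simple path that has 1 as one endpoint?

A farthest node from 1 is 2 (7 also at distance 7).
The path 1 – 0 – 3 – 8 – 6 – 10 – 9 – 2 has 7 edges.

7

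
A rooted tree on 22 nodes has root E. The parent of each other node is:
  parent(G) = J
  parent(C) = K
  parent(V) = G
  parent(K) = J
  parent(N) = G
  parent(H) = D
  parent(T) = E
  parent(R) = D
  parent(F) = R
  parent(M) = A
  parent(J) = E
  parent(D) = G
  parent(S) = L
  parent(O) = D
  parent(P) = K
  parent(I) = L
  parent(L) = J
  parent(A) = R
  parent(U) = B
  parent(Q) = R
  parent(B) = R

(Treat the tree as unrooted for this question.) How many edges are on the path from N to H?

3

N–G–D–H: 3 edges.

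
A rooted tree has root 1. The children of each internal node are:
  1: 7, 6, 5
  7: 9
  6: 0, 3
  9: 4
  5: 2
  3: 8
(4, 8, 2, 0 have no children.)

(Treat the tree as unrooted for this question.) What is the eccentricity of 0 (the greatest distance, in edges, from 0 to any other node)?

5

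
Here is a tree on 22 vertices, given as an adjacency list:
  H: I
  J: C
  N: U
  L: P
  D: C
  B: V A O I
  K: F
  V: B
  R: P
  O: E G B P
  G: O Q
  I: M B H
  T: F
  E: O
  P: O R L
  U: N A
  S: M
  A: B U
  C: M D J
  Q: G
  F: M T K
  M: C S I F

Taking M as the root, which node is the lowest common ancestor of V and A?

V's ancestor chain is V, B, I, M and A's is A, B, I, M; they first meet at B.

B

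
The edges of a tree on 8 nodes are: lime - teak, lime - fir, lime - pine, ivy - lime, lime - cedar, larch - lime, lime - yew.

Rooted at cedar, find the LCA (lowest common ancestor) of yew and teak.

Path yew→root: yew lime cedar; path teak→root: teak lime cedar.
First common node: lime.

lime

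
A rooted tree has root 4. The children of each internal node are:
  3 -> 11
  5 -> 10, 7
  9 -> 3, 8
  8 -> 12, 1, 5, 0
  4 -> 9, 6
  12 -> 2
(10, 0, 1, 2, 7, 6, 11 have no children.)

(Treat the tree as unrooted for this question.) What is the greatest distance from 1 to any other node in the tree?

A farthest node from 1 is 6 (11 also at distance 4).
The path 1-8-9-4-6 has 4 edges.

4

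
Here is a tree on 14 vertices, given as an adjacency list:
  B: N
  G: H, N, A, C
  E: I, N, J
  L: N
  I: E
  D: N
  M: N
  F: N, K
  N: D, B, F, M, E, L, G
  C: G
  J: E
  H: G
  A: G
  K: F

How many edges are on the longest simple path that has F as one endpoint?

Distances from F peak at 3, attained at A (I, J, C, H also at distance 3).
F-N-G-A

3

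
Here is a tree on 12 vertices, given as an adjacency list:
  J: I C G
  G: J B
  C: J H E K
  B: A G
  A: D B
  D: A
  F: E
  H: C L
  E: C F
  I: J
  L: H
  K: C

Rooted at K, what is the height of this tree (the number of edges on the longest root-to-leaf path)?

The longest root-to-leaf path is K–C–J–G–B–A–D (6 edges).

6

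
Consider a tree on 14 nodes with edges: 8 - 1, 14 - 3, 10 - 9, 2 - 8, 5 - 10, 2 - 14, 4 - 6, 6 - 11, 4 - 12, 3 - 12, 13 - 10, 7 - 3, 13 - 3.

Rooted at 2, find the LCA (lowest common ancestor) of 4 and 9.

3

Path 4→root: 4 12 3 14 2; path 9→root: 9 10 13 3 14 2.
First common node: 3.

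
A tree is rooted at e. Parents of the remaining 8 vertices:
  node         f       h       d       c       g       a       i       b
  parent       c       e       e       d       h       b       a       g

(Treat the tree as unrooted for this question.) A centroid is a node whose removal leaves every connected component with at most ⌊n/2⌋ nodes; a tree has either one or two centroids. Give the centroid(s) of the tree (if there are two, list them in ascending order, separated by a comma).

h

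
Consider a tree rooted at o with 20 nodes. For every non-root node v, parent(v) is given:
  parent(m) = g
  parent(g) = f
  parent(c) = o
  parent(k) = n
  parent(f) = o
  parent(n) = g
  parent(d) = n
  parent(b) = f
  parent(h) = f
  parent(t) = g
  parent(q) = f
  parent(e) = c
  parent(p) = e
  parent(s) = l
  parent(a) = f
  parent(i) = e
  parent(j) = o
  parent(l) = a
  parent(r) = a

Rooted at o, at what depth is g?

2

Climbing from g to the root: g–f–o. That's 2 steps.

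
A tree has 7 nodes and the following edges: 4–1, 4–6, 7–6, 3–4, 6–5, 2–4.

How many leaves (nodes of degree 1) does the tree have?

Degree-1 nodes: 1, 2, 3, 5, 7 — 5 of them.

5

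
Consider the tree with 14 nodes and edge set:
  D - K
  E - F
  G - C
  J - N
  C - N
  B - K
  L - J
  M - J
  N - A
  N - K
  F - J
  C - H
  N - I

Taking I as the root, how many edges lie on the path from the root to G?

Climbing from G to the root: G – C – N – I. That's 3 steps.

3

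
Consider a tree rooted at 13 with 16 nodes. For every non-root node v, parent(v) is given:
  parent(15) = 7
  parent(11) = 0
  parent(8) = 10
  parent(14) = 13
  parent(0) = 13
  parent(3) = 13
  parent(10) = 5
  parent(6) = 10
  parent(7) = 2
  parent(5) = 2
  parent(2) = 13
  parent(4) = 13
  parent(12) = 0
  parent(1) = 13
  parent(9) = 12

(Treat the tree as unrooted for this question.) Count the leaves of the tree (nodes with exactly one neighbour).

9

Exactly 9 nodes have a single neighbour: 1, 3, 4, 6, 8, 9, 11, 14, 15.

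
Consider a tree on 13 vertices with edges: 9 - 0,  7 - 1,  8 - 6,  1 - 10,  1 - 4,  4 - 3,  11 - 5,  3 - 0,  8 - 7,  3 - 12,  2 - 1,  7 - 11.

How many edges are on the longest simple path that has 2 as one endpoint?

5

The node farthest from 2 is 9, via 2 – 1 – 4 – 3 – 0 – 9 — 5 edges.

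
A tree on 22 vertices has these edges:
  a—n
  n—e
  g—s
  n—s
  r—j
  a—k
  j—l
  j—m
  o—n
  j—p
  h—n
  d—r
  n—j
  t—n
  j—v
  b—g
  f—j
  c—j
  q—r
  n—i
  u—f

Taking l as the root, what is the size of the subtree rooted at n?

n's subtree: {n, s, a, t, i, o, e, h, g, k, b}, size 11.

11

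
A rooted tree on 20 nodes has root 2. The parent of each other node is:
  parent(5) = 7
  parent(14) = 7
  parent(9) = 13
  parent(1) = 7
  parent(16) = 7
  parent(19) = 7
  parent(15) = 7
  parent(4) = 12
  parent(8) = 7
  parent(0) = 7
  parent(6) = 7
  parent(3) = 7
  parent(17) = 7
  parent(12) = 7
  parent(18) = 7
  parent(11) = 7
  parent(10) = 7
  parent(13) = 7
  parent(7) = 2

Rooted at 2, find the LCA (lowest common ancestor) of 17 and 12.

7

Path 17→root: 17 7 2; path 12→root: 12 7 2.
First common node: 7.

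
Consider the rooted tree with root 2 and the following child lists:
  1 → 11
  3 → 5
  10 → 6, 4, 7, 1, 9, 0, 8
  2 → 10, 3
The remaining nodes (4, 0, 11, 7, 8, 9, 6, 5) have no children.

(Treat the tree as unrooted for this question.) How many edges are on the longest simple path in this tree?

5

BFS from 5 reaches 11 last, at distance 5; BFS from 11 confirms no node is farther.
Path: 5 – 3 – 2 – 10 – 1 – 11.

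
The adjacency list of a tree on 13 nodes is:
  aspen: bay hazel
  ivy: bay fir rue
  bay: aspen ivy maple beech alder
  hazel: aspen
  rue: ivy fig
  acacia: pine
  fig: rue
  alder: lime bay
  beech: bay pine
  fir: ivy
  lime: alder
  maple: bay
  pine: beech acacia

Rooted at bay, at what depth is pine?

2

Path from bay to pine: bay–beech–pine, which has 2 edges.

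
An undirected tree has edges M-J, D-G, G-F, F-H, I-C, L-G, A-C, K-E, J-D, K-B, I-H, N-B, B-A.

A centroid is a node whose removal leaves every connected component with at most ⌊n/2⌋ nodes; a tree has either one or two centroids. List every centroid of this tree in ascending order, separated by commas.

Removing H splits the tree into components of sizes 7, 6; the largest is 7 ≤ ⌊14/2⌋ = 7.
Its neighbour I also leaves a largest component of size 7, so both are centroids.

H, I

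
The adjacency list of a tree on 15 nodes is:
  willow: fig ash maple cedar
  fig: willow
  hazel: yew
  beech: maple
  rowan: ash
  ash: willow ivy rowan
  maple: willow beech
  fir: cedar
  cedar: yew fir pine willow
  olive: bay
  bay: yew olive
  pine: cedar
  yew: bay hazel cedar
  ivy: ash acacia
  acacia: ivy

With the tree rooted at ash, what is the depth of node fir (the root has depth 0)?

Climbing from fir to the root: fir – cedar – willow – ash. That's 3 steps.

3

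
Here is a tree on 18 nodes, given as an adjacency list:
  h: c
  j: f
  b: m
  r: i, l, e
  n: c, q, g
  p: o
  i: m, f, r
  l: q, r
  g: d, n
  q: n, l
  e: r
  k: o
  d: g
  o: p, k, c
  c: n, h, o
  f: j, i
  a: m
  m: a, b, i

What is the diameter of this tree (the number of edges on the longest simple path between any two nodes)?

9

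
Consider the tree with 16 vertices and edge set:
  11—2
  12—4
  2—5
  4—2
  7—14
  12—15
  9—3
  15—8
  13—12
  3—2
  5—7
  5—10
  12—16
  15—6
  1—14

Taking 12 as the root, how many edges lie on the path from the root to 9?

12 → 4 → 2 → 3 → 9 — 4 edges.

4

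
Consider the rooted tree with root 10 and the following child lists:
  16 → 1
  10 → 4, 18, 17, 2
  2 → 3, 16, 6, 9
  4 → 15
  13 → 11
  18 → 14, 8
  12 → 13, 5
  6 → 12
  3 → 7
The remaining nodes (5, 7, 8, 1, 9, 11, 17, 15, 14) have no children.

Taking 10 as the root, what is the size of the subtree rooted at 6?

5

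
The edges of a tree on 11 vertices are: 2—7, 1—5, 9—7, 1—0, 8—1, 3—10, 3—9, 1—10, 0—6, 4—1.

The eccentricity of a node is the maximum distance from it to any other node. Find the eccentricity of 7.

Distances from 7 peak at 6, attained at 6.
7–9–3–10–1–0–6

6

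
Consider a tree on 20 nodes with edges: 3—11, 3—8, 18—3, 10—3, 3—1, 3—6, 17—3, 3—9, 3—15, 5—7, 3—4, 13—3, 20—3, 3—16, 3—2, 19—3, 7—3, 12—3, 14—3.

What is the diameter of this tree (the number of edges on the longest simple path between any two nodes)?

A longest path is 5–7–3–18, with 3 edges.

3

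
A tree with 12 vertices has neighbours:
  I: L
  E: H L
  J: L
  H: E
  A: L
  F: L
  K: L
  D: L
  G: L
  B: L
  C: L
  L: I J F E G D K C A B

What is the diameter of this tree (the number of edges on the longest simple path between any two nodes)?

3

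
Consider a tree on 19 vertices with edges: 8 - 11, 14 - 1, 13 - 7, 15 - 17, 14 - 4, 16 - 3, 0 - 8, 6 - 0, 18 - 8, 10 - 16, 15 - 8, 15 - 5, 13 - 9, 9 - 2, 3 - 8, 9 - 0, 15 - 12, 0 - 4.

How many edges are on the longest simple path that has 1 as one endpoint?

A farthest node from 1 is 10.
The path 1–14–4–0–8–3–16–10 has 7 edges.

7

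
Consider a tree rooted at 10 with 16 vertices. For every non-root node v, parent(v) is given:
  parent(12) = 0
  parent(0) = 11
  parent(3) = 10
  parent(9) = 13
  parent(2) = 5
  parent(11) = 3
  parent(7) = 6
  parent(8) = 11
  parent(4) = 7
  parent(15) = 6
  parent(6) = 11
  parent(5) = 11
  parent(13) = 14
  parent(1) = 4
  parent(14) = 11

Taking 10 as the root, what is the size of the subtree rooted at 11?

Descendants of 11 (including itself): 11, 14, 6, 5, 8, 0, 13, 7, 15, 2, 12, 9, 4, 1. That's 14.

14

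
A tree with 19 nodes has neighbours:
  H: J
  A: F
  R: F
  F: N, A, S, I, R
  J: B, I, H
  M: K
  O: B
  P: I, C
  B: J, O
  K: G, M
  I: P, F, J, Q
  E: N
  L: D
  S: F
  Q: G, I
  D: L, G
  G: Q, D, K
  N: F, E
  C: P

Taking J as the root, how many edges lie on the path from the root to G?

3

J – I – Q – G — 3 edges.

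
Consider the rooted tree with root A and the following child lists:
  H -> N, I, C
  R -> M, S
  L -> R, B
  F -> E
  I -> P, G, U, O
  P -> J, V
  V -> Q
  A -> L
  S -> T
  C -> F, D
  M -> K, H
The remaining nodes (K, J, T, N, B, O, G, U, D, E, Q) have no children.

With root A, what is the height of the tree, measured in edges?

8

The longest root-to-leaf path is A – L – R – M – H – I – P – V – Q (8 edges).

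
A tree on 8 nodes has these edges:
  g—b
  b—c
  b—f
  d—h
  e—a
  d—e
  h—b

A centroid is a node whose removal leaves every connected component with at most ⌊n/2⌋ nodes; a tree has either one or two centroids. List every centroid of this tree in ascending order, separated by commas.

If b is removed the pieces have sizes 4, 1, 1, 1, all ≤ ⌊8/2⌋ = 4.
Its neighbour h also leaves a largest component of size 4, so both are centroids.

b, h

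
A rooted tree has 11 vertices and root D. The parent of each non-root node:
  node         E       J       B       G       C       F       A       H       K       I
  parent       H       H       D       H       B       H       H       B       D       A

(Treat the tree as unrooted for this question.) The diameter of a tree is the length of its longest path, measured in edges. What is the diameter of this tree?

BFS from I reaches K last, at distance 5; BFS from K confirms no node is farther.
Path: I–A–H–B–D–K.

5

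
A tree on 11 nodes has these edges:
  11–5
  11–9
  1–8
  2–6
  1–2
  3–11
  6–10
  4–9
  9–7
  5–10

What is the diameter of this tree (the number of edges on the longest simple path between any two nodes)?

8

A longest path is 8 - 1 - 2 - 6 - 10 - 5 - 11 - 9 - 7, with 8 edges.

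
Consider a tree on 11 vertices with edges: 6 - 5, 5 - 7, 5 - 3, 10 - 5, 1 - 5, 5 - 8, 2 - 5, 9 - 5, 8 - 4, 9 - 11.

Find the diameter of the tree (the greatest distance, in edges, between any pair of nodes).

BFS from 11 reaches 4 last, at distance 4; BFS from 4 confirms no node is farther.
Path: 11-9-5-8-4.

4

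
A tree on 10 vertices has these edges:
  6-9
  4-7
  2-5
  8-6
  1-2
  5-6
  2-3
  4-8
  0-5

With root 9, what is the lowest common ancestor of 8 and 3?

Path 8→root: 8 6 9; path 3→root: 3 2 5 6 9.
First common node: 6.

6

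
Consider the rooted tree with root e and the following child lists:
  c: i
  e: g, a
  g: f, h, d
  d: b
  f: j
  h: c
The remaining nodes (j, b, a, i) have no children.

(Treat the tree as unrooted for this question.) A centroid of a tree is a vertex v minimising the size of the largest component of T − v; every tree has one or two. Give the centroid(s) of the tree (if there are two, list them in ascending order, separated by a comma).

g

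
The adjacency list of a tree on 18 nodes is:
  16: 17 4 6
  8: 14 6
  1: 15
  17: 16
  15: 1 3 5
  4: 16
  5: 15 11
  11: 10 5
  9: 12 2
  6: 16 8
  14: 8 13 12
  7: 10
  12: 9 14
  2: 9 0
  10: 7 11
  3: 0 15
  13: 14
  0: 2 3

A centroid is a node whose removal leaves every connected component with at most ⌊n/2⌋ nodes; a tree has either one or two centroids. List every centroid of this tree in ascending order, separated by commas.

2, 9

If 9 is removed the pieces have sizes 9, 8, all ≤ ⌊18/2⌋ = 9.
2 is adjacent to 9 and is also a centroid (the largest component after removing it is likewise 9).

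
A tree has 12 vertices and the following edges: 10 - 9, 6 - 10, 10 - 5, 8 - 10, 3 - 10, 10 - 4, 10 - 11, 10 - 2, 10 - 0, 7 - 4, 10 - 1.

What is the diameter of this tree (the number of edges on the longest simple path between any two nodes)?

3

A longest path is 7 - 4 - 10 - 0, with 3 edges.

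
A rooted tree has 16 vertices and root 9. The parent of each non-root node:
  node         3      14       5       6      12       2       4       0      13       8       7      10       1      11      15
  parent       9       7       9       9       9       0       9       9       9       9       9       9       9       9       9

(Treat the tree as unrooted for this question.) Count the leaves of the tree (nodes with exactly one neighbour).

13

Degree-1 nodes: 1, 2, 3, 4, 5, 6, 8, 10, 11, 12, 13, 14, 15 — 13 of them.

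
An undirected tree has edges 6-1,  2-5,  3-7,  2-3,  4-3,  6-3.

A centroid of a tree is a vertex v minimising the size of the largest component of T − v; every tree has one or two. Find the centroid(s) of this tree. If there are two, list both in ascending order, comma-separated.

If 3 is removed the pieces have sizes 2, 2, 1, 1, all ≤ ⌊7/2⌋ = 3.
Every other node leaves some component of size > 3, so the centroid is unique.

3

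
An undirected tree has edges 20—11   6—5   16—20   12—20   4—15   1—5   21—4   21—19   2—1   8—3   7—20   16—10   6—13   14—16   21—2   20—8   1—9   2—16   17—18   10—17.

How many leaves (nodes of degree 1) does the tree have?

10

Exactly 10 nodes have a single neighbour: 3, 7, 9, 11, 12, 13, 14, 15, 18, 19.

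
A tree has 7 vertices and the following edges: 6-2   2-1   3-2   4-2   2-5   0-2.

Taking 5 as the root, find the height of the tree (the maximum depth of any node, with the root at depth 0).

3 sits deepest: 5-2-3 — 2 edges from the root.

2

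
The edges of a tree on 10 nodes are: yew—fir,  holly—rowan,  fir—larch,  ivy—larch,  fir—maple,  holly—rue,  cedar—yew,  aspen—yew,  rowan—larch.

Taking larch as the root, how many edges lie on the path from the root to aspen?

Climbing from aspen to the root: aspen–yew–fir–larch. That's 3 steps.

3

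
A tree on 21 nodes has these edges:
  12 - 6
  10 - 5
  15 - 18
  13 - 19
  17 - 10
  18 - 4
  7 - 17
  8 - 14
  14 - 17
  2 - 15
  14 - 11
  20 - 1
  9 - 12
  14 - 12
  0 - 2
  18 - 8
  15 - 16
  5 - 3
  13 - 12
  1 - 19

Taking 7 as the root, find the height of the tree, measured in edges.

A deepest node is 20, reached by 7-17-14-12-13-19-1-20.
That path has 7 edges, so the height is 7.

7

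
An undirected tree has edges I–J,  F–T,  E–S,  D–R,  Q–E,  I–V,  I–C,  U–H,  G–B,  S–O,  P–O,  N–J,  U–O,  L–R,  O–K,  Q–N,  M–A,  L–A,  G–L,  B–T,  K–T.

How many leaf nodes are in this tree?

7

Exactly 7 nodes have a single neighbour: C, D, F, H, M, P, V.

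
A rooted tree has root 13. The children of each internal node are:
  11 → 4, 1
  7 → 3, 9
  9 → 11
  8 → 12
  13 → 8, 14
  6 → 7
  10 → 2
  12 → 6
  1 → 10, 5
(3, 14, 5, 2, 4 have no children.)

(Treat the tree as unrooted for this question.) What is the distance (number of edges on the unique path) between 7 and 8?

The path is 7–6–12–8, which has 3 edges.

3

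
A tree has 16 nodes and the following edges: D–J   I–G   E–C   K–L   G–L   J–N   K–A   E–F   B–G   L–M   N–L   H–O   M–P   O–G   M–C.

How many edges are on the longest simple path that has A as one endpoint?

6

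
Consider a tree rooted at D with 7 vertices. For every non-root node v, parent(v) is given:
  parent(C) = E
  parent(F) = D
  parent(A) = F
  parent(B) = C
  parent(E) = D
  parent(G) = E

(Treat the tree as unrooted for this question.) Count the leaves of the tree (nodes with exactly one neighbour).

Exactly 3 nodes have a single neighbour: A, B, G.

3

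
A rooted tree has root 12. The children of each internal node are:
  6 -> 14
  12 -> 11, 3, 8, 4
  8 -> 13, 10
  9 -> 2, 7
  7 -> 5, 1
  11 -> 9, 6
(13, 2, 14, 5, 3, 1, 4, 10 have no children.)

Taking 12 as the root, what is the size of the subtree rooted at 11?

Descendants of 11 (including itself): 11, 9, 6, 2, 7, 14, 5, 1. That's 8.

8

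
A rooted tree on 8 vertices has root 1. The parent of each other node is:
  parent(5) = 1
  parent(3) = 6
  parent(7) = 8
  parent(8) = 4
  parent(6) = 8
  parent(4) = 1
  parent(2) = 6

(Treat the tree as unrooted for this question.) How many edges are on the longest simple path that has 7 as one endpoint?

A farthest node from 7 is 5.
The path 7-8-4-1-5 has 4 edges.

4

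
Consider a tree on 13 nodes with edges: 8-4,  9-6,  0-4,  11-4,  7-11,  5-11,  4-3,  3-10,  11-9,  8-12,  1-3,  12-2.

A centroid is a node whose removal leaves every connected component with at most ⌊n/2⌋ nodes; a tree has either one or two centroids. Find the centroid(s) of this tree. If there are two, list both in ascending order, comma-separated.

4

Removing 4 splits the tree into components of sizes 5, 3, 3, 1; the largest is 5 ≤ ⌊13/2⌋ = 6.
No neighbour of 4 does as well, so 4 is the unique centroid.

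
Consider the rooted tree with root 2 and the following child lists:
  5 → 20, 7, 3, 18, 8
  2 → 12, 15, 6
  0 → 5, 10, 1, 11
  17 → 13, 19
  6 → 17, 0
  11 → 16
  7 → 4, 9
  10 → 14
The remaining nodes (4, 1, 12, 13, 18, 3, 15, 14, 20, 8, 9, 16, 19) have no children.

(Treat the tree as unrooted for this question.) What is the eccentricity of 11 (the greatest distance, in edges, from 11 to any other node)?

A farthest node from 11 is 13 (4, 19, 9, 12, 15 also at distance 4).
The path 11 – 0 – 6 – 17 – 13 has 4 edges.

4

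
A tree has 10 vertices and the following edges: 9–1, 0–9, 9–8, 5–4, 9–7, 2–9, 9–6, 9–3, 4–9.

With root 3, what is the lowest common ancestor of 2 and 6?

9

Path 2→root: 2 9 3; path 6→root: 6 9 3.
First common node: 9.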